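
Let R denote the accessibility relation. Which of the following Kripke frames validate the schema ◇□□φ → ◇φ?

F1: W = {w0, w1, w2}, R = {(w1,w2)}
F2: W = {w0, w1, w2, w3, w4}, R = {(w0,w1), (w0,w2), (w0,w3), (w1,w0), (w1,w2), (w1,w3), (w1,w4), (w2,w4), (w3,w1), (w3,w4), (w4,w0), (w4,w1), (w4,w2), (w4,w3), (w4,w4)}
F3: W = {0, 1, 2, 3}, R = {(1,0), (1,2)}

F2

This is the axiom for a generalized confluence (Geach) condition; its first-order frame correspondent is ∀x ∀y (xRy → ∃w (yR²w ∧ xRw)).
F1: fails — w1Rw2 but no w with w2R²w and w1Rw.
F2: holds.
F3: fails — 1R0 but no w with 0R²w and 1Rw.
Valid on: F2.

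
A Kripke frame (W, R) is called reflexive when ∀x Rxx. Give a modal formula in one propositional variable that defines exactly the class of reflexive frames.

□ψ → ψ

The condition is reflexivity. The T schema □ψ → ψ defines it.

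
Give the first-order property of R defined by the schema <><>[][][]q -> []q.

This is a Sahlqvist (Geach-type) schema ◇^2□^3q → □^1◇^0q.
Minimal-valuation argument: fix x; take any y with xR^2y and any z with xR^1z. Set V(q) to the set of worlds R-reachable from y in exactly 3 steps. Then □^3q holds at y, so the antecedent holds at x; validity forces ◇^0q at z, giving a w with zR^0w and yR^3w.
First-order correspondent: forall x forall y forall z ((x R^2 y & xRz) -> exists w (y R^3 w & z = w)).

forall x forall y forall z ((x R^2 y & xRz) -> exists w (y R^3 w & z = w))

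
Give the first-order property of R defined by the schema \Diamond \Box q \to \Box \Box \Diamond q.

\forall x \forall y \forall z ((xRy \wedge x R^2 z) \to \exists w (yRw \wedge zRw))

This is a Sahlqvist (Geach-type) schema ◇^1□^1q → □^2◇^1q.
Minimal-valuation argument: fix x; take any y with xR^1y and any z with xR^2z. Set V(q) to the set of worlds R-reachable from y in exactly 1 step. Then □^1q holds at y, so the antecedent holds at x; validity forces ◇^1q at z, giving a w with zR^1w and yR^1w.
First-order correspondent: \forall x \forall y \forall z ((xRy \wedge x R^2 z) \to \exists w (yRw \wedge zRw)).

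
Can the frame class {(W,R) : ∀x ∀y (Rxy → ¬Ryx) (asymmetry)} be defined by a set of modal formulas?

No — not modally definable

Modal frame validity is preserved under surjective bounded morphisms.
The 4-cycle (worlds 0,1,2,3 with 0→1→2→3→0) is asymmetric. Mapping every world to a single reflexive point • is a surjective bounded morphism, and the reflexive point is not asymmetric (R•• but asymmetry requires ¬R••).
So the class is not modally definable.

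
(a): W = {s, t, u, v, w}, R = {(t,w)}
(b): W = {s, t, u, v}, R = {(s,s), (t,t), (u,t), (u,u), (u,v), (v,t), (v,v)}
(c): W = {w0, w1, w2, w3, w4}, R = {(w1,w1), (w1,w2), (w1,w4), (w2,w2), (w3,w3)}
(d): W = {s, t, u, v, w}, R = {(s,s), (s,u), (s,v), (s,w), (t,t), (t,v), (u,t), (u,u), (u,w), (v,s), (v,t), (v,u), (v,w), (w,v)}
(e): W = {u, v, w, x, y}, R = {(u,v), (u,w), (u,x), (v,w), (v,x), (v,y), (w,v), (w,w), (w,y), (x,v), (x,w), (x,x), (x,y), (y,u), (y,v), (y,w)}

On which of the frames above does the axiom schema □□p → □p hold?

Frame correspondent (Sahlqvist): ∀x ∀y (Rxy → ∃z (Rxz ∧ Rzy)) — i.e. density.
(a): fails — Rtw but no z with Rtz and Rzw.
(b): holds.
(c): holds.
(d): fails — Rwv but no z with Rwz and Rzv.
(e): fails — Ryu but no z with Ryz and Rzu.
Valid on: (b), (c).

(b), (c)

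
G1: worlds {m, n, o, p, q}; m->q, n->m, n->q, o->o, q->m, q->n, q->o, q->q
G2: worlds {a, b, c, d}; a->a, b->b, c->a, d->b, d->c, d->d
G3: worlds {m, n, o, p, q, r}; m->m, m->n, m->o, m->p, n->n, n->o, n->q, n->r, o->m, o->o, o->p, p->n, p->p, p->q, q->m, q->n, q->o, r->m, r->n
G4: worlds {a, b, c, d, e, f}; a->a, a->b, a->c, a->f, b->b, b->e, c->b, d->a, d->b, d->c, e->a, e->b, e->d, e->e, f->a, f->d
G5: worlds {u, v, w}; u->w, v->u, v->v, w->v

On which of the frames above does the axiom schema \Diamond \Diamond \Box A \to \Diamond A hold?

The schema corresponds to a generalized confluence (Geach) condition: \forall x \forall y (x R^2 y \to \exists w (yRw \wedge xRw)).
G1: fails — mR²o but no w with oRw and mRw.
G2: fails — dR²a but no w with aRw and dRw.
G3: ✓.
G4: fails — fR²b but no w with bRw and fRw.
G5: fails — uR²v but no t with vRt and uRt.

G3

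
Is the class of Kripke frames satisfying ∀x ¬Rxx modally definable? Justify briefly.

No — not modally definable

Modal frame validity is preserved under surjective bounded morphisms.
The 4-cycle (worlds s,t,u,v with s→t→u→v→s) is irreflexive, and the map sending every world to a single reflexive point • is a surjective bounded morphism (forth: every edge maps to (•,•); back: every world has a successor). So any modal formula valid on the 4-cycle is also valid on the reflexive point, which is not irreflexive.
So the class is not modally definable.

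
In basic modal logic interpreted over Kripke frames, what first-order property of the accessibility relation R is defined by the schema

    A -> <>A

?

Reflexivity

Equivalently (dual form): □A → A.
Suppose □A→A is valid. At any x set V(A)={w : Rxw}. Then □A holds at x, so A holds at x, i.e. Rxx.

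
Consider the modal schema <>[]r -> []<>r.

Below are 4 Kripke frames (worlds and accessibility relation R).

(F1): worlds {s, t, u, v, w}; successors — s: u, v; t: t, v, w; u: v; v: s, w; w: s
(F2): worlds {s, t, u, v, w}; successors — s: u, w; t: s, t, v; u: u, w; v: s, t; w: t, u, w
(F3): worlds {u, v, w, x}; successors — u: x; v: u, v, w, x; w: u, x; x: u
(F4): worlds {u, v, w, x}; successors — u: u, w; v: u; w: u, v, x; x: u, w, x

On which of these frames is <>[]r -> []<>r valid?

Frame correspondent (Sahlqvist): forall x forall y forall z (Rxy & Rxz -> exists w (Ryw & Rzw)) — i.e. convergence.
(F1): fails — Rsv and Rsu but v and u have no common successor.
(F2): fails — Rtv and Rts but v and s have no common successor.
(F3): fails — Rvu and Rvx but u and x have no common successor.
(F4): holds.
Valid on: (F4).

(F4)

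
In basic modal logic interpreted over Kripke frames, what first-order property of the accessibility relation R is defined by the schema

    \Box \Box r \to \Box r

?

Suppose □□r→□r is valid. Take Rxy and set V(r)={w : xR²w}. Then □□r at x, so □r at x, so r at y, i.e. ∃z(Rxz∧Rzy).
The converse is a direct semantic check.
Frame condition: \forall x \forall y (Rxy \to \exists z (Rxz \wedge Rzy)).

Density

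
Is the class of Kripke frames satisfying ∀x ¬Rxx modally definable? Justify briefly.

Not definable by any modal formula

Any modally definable frame class is closed under surjective bounded morphisms.
The 3-cycle (worlds 0,1,2 with 0→1→2→0) is irreflexive, and the map sending every world to a single reflexive point • is a surjective bounded morphism (forth: every edge maps to (•,•); back: every world has a successor). So any modal formula valid on the 3-cycle is also valid on the reflexive point, which is not irreflexive.
Hence irreflexivity is not modally definable.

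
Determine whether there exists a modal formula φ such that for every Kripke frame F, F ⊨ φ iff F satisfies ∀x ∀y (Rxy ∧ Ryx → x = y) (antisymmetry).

Not modally definable

Modal frame validity is preserved under surjective bounded morphisms.
The 4-cycle (worlds w0,w1,w2,w3 with w0→w1→w2→w3→w0) is antisymmetric. Sending even-indexed worlds to • and odd-indexed worlds to ∘ is a surjective bounded morphism onto the two-world frame with •↔∘, which is not antisymmetric.
So no modal formula (or set of formulas) defines exactly the antisymmetric frames.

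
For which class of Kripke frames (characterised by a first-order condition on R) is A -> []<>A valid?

symmetry: forall x forall y (Rxy -> Ryx)

This is the B axiom.
Its frame correspondent is symmetry — forall x forall y (Rxy -> Ryx).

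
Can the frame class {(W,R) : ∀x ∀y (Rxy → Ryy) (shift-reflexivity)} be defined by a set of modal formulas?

Yes: it is shift-reflexivity, defined by the T□ schema □(□p → p).
Suppose □(□p→p) is valid. Take Rxy and set V(p)={w : Ryw}. Then at y, □p holds; since □(□p→p) at x, □p→p at y, so p at y, i.e. Ryy.

Definable; □(□p → p) defines it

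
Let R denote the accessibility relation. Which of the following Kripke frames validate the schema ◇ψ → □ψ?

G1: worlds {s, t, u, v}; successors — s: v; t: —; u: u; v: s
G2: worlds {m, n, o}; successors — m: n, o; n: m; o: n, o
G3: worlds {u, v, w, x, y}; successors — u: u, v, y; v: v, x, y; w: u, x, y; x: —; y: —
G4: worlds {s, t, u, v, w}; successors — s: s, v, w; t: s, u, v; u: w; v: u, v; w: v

G1

Frame correspondent (Sahlqvist): ∀x ∀y ∀z (Rxy ∧ Rxz → y = z) — i.e. partial functionality.
G1: satisfies the condition.
G2: fails — m sees both n and o.
G3: fails — u sees both u and v.
G4: fails — s sees both s and v.
Valid on: G1.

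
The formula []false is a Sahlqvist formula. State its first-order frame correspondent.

emptiness of R

□⊥ is valid iff no world has any successor (otherwise □⊥ fails at any world with one).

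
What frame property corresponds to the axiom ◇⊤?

Seriality

◇⊤ holds at w iff w has a successor, so frame-validity of ◇⊤ is exactly seriality. Equivalently via □r → ◇r:
Suppose □r→◇r is valid. At any x set V(r)=W. Then □r at x, so ◇r at x, so x has a successor.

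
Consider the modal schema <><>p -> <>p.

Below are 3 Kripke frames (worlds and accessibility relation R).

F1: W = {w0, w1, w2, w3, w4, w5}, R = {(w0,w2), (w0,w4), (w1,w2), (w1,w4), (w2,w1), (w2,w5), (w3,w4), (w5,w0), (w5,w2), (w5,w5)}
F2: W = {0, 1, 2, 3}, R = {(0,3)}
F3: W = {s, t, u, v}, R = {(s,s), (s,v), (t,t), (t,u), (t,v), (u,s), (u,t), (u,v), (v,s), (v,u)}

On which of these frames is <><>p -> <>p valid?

F2

This is the axiom for transitivity; its first-order frame correspondent is forall x forall y forall z (Rxy & Ryz -> Rxz).
F1: fails — Rw1w2 and Rw2w5 but not Rw1w5.
F2: holds.
F3: fails — Ruv and Rvu but not Ruu.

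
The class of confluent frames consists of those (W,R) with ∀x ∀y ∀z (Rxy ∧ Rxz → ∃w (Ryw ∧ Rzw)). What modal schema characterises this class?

This is convergence; the standard corresponding axiom is .2: ◇□s → □◇s.
Suppose ◇□s→□◇s is valid. Take Rxy, Rxz and set V(s)={w : Ryw}. Then □s at y so ◇□s at x, so □◇s at x, so ◇s at z, giving w with Rzw and Ryw.

◇□s → □◇s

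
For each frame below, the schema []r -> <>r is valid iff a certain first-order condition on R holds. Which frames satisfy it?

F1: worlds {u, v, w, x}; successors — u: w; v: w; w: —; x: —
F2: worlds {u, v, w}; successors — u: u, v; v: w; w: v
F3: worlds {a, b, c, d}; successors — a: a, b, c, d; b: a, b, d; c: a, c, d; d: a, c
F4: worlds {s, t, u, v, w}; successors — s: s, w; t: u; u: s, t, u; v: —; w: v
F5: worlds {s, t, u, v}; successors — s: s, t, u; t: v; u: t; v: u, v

This is the axiom for seriality; its first-order frame correspondent is forall x exists y Rxy.
F1: fails — world w has no successor.
F2: ✓.
F3: ✓.
F4: fails — world v has no successor.
F5: ✓.
Valid on: F2, F3, F5.

F2, F3, F5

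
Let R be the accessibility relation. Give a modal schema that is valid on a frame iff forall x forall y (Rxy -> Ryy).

This is shift-reflexivity; the standard corresponding axiom is T□: □(□s → s).

□(□s → s)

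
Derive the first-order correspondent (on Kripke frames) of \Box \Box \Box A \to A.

This is a Sahlqvist (Geach-type) schema ◇^0□^3A → □^0◇^0A.
First-order correspondent: \forall x \exists w (x R^3 w \wedge x = w).

\forall x \exists w (x R^3 w \wedge x = w)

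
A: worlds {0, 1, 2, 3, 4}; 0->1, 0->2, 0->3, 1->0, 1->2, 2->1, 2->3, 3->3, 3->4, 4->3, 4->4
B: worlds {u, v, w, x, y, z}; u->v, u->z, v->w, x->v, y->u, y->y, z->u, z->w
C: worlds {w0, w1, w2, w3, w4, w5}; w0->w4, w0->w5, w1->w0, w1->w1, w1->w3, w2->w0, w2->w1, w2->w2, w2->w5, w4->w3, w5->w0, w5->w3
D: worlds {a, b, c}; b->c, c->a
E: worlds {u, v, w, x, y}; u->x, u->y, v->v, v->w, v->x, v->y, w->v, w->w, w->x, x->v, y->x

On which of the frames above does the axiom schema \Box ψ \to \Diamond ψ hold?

This is the axiom for seriality; its first-order frame correspondent is \forall x \exists y Rxy.
A: satisfies the condition.
B: fails — world w has no successor.
C: fails — world w3 has no successor.
D: fails — world a has no successor.
E: satisfies the condition.

A, E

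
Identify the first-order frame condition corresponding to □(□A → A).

This is the T□ axiom.
It corresponds to shift-reflexivity: ∀x ∀y (Rxy → Ryy).

shift-reflexivity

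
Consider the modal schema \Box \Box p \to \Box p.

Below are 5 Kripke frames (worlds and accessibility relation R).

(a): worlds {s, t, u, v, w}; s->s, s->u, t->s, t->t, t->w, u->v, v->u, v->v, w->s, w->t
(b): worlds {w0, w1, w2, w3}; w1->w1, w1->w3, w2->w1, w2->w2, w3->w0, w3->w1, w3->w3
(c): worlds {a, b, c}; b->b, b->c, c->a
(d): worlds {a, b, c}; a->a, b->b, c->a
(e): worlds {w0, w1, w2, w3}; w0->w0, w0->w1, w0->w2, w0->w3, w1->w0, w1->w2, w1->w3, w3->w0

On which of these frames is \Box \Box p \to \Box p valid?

(a), (b), (d), (e)

This is the axiom for density; its first-order frame correspondent is \forall x \forall y (Rxy \to \exists z (Rxz \wedge Rzy)).
(a): satisfies the condition.
(b): satisfies the condition.
(c): fails — Rca but no z with Rcz and Rza.
(d): satisfies the condition.
(e): satisfies the condition.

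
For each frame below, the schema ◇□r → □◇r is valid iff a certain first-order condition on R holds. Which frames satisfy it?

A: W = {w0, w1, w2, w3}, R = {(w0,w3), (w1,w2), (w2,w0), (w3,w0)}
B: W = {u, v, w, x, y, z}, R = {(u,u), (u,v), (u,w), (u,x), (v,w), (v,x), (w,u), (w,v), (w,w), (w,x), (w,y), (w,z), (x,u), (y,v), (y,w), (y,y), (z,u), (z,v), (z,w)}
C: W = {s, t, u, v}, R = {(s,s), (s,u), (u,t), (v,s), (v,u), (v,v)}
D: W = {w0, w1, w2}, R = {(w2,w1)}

A

The schema corresponds to convergence: ∀x ∀y ∀z (Rxy ∧ Rxz → ∃w (Ryw ∧ Rzw)).
A: ✓.
B: fails — Ruv and Rux but v and x have no common successor.
C: fails — Rsu and Rss but u and s have no common successor.
D: fails — Rw2w1 and Rw2w1 but w1 and w1 have no common successor.
Valid on: A.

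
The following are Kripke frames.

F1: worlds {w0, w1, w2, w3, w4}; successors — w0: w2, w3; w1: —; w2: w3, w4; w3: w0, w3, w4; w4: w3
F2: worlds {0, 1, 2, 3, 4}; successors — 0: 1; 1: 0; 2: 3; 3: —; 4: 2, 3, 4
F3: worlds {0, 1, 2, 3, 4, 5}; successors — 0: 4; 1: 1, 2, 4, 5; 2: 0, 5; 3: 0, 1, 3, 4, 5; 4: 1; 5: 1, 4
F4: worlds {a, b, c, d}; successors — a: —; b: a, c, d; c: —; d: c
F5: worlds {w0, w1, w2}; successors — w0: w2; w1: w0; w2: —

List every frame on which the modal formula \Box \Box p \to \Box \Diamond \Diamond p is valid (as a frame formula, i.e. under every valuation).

F1, F3

The schema corresponds to a generalized confluence (Geach) condition: \forall x \forall z (xRz \to \exists w (x R^2 w \wedge z R^2 w)).
F1: holds.
F2: fails — 0R1 but no w with 0R²w and 1R²w.
F3: holds.
F4: fails — bRa but no w with bR²w and aR²w.
F5: fails — w0Rw2 but no w with w0R²w and w2R²w.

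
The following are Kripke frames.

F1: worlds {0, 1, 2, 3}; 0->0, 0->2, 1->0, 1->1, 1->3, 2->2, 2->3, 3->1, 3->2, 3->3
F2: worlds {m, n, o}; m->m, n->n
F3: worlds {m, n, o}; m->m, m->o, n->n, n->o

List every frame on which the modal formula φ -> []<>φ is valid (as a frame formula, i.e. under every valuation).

F2

The schema corresponds to symmetry: forall x forall y (Rxy -> Ryx).
F1: fails — R10 but not R01.
F2: satisfies the condition.
F3: fails — Rno but not Ron.
Valid on: F2.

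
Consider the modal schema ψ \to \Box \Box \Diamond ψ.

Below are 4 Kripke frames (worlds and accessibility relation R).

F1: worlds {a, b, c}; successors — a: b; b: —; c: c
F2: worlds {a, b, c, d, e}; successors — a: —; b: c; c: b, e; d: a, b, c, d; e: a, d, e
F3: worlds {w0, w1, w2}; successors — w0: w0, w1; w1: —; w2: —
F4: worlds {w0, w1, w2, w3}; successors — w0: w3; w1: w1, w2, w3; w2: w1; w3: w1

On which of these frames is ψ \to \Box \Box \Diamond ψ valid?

Frame correspondent (Sahlqvist): \forall x \forall z (x R^2 z \to \exists w (x = w \wedge zRw)) — i.e. a generalized confluence (Geach) condition.
F1: ✓.
F2: fails — bR²b but no w with b=w and bRw.
F3: fails — w0R²w1 but no w with w0=w and w1Rw.
F4: fails — w0R²w1 but no w with w0=w and w1Rw.

F1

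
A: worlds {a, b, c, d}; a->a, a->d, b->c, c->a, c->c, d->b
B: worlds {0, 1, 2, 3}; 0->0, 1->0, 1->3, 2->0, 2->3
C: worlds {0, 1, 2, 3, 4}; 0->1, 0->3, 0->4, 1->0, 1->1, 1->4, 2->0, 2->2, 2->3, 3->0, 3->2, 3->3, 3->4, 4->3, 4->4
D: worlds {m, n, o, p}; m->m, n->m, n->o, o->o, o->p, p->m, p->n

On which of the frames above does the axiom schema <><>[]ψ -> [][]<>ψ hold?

This is the axiom for a generalized confluence (Geach) condition; its first-order frame correspondent is forall x forall y forall z ((x R^2 y & x R^2 z) -> exists w (yRw & zRw)).
A: fails — aR²a, aR²b but no w with aRw and bRw.
B: ✓.
C: ✓.
D: fails — nR²m, nR²o but no w with mRw and oRw.
Valid on: B, C.

B, C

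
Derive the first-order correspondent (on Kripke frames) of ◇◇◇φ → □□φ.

This is a Sahlqvist (Geach-type) schema ◇^3□^0φ → □^2◇^0φ.
First-order correspondent: ∀x ∀y ∀z ((xR³y ∧ xR²z) → ∃w (y = w ∧ z = w)).

∀x ∀y ∀z ((xR³y ∧ xR²z) → ∃w (y = w ∧ z = w))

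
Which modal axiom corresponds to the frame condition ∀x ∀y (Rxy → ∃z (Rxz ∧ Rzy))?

This is density; the standard corresponding axiom is C4: □□r → □r.
Suppose □□r→□r is valid. Take Rxy and set V(r)={w : xR²w}. Then □□r at x, so □r at x, so r at y, i.e. ∃z(Rxz∧Rzy).

□□r → □r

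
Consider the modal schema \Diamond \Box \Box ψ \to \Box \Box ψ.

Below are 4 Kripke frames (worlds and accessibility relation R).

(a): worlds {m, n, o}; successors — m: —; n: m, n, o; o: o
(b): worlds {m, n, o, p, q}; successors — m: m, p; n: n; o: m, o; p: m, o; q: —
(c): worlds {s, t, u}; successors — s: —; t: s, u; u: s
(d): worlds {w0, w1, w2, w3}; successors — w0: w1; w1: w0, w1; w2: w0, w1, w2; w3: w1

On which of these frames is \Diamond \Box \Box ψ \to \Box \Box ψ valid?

Frame correspondent (Sahlqvist): \forall x \forall y \forall z ((xRy \wedge x R^2 z) \to \exists w (y R^2 w \wedge z = w)) — i.e. a generalized confluence (Geach) condition.
(a): fails — nRm, nR²m but no w with mR²w and m=w.
(b): ✓.
(c): fails — tRs, tR²s but no w with sR²w and s=w.
(d): fails — w2Rw0, w2R²w2 but no w with w0R²w and w2=w.
Valid on: (b).

(b)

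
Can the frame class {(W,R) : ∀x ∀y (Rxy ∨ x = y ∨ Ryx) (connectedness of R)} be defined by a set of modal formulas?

No — not modally definable

If a class were modally definable it would be closed under disjoint unions (Goldblatt–Thomason).
Take 4 disjoint single-world reflexive frames: each is trivially connected, but their disjoint union has 4 worlds with no edge between distinct components, so it is not connected.
So the class is not modally definable.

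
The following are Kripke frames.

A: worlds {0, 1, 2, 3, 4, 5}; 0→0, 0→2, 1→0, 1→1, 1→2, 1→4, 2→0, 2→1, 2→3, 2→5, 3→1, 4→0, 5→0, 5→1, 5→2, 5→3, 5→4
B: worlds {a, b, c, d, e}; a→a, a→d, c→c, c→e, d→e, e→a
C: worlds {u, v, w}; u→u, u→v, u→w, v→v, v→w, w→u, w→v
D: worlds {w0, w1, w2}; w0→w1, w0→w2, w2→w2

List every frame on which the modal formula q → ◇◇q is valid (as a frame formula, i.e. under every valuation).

C

The schema corresponds to a generalized confluence (Geach) condition: ∀x ∃w (x = w ∧ xR²w).
A: fails — at 3 but no w with 3=w and 3R²w.
B: fails — at b but no w with b=w and bR²w.
C: ✓.
D: fails — at w0 but no w with w0=w and w0R²w.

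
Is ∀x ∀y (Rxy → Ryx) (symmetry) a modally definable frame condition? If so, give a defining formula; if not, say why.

The condition is symmetry. A defining modal formula is q → □◇q.
Suppose q→□◇q is valid. Take Rxy and set V(q)={x}. Then q at x, so □◇q at x, so ◇q at y, so some z with Ryz has q; z=x, i.e. Ryx.

Yes, by q → □◇q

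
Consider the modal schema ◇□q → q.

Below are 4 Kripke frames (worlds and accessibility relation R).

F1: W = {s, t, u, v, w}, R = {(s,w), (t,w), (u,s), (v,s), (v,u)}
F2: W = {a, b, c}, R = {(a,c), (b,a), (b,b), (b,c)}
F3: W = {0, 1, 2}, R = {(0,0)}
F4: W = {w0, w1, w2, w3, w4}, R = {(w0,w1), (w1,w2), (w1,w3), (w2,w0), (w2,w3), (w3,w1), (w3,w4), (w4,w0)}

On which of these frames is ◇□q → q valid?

The schema corresponds to symmetry: ∀x ∀y (Rxy → Ryx).
F1: fails — Rus but not Rsu.
F2: fails — Rac but not Rca.
F3: holds.
F4: fails — Rw1w2 but not Rw2w1.

F3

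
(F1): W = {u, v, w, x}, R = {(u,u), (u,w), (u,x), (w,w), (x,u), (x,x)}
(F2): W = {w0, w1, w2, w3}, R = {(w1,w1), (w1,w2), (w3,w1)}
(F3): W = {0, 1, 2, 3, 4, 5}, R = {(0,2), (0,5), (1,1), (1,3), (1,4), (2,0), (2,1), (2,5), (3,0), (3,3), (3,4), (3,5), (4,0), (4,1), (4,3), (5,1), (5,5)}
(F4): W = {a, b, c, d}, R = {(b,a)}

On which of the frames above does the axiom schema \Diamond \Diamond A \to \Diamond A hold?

(F4)

The schema corresponds to transitivity: \forall x \forall y \forall z (Rxy \wedge Ryz \to Rxz).
(F1): fails — Rxu and Ruw but not Rxw.
(F2): fails — Rw3w1 and Rw1w2 but not Rw3w2.
(F3): fails — R34 and R41 but not R31.
(F4): holds.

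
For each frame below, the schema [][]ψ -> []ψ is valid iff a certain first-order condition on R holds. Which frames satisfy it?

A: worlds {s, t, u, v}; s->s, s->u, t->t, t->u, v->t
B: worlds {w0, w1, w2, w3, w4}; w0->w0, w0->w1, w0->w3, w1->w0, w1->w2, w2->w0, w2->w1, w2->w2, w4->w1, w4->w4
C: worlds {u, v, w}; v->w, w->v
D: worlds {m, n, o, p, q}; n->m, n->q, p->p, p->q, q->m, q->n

A, B

This is the axiom for density; its first-order frame correspondent is forall x forall y (Rxy -> exists z (Rxz & Rzy)).
A: holds.
B: holds.
C: fails — Rwv but no z with Rwz and Rzv.
D: fails — Rnq but no z with Rnz and Rzq.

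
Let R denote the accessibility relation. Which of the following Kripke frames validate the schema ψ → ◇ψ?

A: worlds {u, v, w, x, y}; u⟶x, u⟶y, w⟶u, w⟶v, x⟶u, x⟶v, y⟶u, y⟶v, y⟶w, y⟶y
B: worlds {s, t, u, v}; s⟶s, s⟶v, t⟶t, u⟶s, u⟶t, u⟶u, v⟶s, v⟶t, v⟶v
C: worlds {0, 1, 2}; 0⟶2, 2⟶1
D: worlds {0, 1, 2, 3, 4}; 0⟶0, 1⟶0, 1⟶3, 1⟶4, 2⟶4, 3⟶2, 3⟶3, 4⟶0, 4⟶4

The schema corresponds to reflexivity: ∀x Rxx.
A: fails — world u does not see itself.
B: ✓.
C: fails — world 0 does not see itself.
D: fails — world 1 does not see itself.
Valid on: B.

B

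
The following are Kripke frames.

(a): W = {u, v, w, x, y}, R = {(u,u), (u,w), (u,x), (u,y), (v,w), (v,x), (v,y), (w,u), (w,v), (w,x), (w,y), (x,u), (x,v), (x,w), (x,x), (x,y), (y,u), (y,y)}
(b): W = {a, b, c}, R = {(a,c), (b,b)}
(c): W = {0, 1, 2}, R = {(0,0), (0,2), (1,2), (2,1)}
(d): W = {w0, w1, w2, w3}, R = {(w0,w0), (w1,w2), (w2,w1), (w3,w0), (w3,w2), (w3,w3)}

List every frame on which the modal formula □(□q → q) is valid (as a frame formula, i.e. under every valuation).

none

Frame correspondent (Sahlqvist): ∀x ∀y (Rxy → Ryy) — i.e. shift-reflexivity.
(a): fails — Rxw but not Rww.
(b): fails — Rac but not Rcc.
(c): fails — R12 but not R22.
(d): fails — Rw1w2 but not Rw2w2.
Valid on no frame.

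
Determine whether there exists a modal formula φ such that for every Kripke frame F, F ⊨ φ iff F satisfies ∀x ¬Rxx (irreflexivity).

If a class were modally definable it would be closed under surjective bounded morphisms (Goldblatt–Thomason).
The 3-cycle (worlds a,b,c with a→b→c→a) is irreflexive, and the map sending every world to a single reflexive point • is a surjective bounded morphism (forth: every edge maps to (•,•); back: every world has a successor). So any modal formula valid on the 3-cycle is also valid on the reflexive point, which is not irreflexive.
So no modal formula (or set of formulas) defines exactly the irreflexive frames.

No — not modally definable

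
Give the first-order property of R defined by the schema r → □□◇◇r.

This is a Sahlqvist (Geach-type) schema ◇^0□^0r → □^2◇^2r.
Minimal-valuation argument: fix x; take any y with xR^0y and any z with xR^2z. Set V(r) to the set of worlds R-reachable from y in exactly 0 steps. Then □^0r holds at y, so the antecedent holds at x; validity forces ◇^2r at z, giving a w with zR^2w and yR^0w.
First-order correspondent: ∀x ∀z (xR²z → ∃w (x = w ∧ zR²w)).

∀x ∀z (xR²z → ∃w (x = w ∧ zR²w))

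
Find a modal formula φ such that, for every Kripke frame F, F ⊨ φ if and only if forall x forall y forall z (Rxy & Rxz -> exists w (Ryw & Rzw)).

◇□r → □◇r

A defining formula is ◇□r → □◇r (the .2 axiom).
Suppose ◇□r→□◇r is valid. Take Rxy, Rxz and set V(r)={w : Ryw}. Then □r at y so ◇□r at x, so □◇r at x, so ◇r at z, giving w with Rzw and Ryw.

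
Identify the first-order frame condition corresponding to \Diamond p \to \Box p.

This schema is the CD axiom.
It corresponds to partial functionality: \forall x \forall y \forall z (Rxy \wedge Rxz \to y = z).

partial functionality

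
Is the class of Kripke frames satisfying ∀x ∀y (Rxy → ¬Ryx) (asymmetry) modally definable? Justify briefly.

No

Modal frame validity is preserved under surjective bounded morphisms.
The 5-cycle (worlds w0,w1,w2,w3,w4 with w0→w1→w2→w3→w4→w0) is asymmetric. Mapping every world to a single reflexive point • is a surjective bounded morphism, and the reflexive point is not asymmetric (R•• but asymmetry requires ¬R••).
So no modal formula (or set of formulas) defines exactly the asymmetric frames.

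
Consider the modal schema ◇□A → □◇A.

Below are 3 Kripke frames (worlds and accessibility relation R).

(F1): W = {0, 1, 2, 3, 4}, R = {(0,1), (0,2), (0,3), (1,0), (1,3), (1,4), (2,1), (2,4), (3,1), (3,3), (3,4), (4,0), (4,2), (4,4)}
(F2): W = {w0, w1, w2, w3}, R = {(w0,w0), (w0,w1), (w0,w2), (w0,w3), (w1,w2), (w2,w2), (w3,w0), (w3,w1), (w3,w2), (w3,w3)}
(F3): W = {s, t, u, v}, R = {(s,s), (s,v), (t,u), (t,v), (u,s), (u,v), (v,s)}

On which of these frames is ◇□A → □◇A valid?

This is the axiom for convergence; its first-order frame correspondent is ∀x ∀y ∀z (Rxy ∧ Rxz → ∃w (Ryw ∧ Rzw)).
(F1): satisfies the condition.
(F2): satisfies the condition.
(F3): satisfies the condition.

(F1), (F2), (F3)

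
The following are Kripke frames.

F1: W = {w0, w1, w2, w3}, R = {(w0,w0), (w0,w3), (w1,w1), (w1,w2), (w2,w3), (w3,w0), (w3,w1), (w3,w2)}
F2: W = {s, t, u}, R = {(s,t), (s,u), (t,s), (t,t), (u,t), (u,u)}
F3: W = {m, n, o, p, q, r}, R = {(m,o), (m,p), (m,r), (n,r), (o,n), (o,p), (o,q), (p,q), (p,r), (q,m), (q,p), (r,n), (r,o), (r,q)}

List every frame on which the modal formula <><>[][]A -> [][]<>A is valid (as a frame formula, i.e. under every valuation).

This is the axiom for a generalized confluence (Geach) condition; its first-order frame correspondent is forall x forall y forall z ((x R^2 y & x R^2 z) -> exists w (y R^2 w & zRw)).
F1: fails — w0R²w2, w0R²w2 but no w with w2R²w and w2Rw.
F2: condition met.
F3: fails — mR²n, mR²n but no w with nR²w and nRw.

F2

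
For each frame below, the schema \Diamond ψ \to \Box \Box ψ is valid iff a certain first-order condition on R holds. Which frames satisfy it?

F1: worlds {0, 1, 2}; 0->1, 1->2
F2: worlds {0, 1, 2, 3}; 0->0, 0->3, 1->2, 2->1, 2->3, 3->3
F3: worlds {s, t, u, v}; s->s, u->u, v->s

F3

This is the axiom for a generalized confluence (Geach) condition; its first-order frame correspondent is \forall x \forall y \forall z ((xRy \wedge x R^2 z) \to \exists w (y = w \wedge z = w)).
F1: fails — 0R1, 0R²2 but 1 ≠ 2.
F2: fails — 0R0, 0R²3 but 0 ≠ 3.
F3: holds.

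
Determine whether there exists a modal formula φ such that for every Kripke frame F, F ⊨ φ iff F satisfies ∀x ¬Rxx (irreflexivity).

Any modally definable frame class is closed under surjective bounded morphisms.
The 3-cycle (worlds a,b,c with a→b→c→a) is irreflexive, and the map sending every world to a single reflexive point • is a surjective bounded morphism (forth: every edge maps to (•,•); back: every world has a successor). So any modal formula valid on the 3-cycle is also valid on the reflexive point, which is not irreflexive.
So no modal formula (or set of formulas) defines exactly the irreflexive frames.

Not definable by any modal formula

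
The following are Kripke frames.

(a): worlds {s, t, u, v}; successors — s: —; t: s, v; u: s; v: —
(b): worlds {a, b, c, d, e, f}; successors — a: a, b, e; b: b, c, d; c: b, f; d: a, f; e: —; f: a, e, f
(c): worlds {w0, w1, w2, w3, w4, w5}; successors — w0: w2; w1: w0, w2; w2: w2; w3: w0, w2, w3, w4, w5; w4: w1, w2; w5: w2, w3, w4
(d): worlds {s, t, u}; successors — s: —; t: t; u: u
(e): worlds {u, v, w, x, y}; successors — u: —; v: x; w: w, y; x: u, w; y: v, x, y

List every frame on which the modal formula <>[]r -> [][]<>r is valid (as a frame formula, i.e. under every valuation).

This is the axiom for a generalized confluence (Geach) condition; its first-order frame correspondent is forall x forall y forall z ((xRy & x R^2 z) -> exists w (yRw & zRw)).
(a): holds.
(b): fails — aRa, aR²e but no w with aRw and eRw.
(c): holds.
(d): holds.
(e): fails — vRx, vR²u but no t with xRt and uRt.
Valid on: (a), (c), (d).

(a), (c), (d)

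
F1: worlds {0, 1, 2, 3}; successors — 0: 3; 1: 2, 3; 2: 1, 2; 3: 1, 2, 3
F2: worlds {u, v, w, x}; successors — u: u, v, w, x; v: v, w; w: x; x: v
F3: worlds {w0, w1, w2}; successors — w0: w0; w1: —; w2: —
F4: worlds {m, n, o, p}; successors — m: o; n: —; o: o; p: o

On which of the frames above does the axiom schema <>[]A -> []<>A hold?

This is the axiom for convergence; its first-order frame correspondent is forall x forall y forall z (Rxy & Rxz -> exists w (Ryw & Rzw)).
F1: holds.
F2: fails — Ruv and Ruw but v and w have no common successor.
F3: holds.
F4: holds.

F1, F3, F4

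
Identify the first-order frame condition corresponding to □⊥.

□⊥ is valid iff no world has any successor (otherwise □⊥ fails at any world with one).
Conversely, on a frame with emptiness of R the schema holds at every world under every valuation.
So the correspondent is emptiness of R.

Emptiness of R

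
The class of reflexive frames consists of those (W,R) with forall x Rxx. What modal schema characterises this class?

A defining formula is □r → r (the T axiom).
Suppose □r→r is valid. At any x set V(r)={w : Rxw}. Then □r holds at x, so r holds at x, i.e. Rxx.

□r → r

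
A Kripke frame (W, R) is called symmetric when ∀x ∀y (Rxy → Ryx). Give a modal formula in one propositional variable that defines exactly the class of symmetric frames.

This is symmetry; the standard corresponding axiom is B: q → □◇q.

q → □◇q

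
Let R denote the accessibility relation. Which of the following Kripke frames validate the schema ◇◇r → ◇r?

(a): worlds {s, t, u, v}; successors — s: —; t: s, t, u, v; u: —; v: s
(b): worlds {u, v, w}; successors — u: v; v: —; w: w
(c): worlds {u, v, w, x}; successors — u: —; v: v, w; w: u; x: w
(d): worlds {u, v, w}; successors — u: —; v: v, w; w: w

The schema corresponds to transitivity: ∀x ∀y ∀z (Rxy ∧ Ryz → Rxz).
(a): ✓.
(b): ✓.
(c): fails — Rxw and Rwu but not Rxu.
(d): ✓.

(a), (b), (d)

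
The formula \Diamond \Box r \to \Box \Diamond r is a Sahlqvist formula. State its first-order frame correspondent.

convergence

Suppose ◇□r→□◇r is valid. Take Rxy, Rxz and set V(r)={w : Ryw}. Then □r at y so ◇□r at x, so □◇r at x, so ◇r at z, giving w with Rzw and Ryw.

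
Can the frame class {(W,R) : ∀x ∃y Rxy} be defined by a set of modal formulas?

This is a Sahlqvist condition; the D axiom □r → ◇r defines it.
Suppose □r→◇r is valid. At any x set V(r)=W. Then □r at x, so ◇r at x, so x has a successor.

Yes, by □r → ◇r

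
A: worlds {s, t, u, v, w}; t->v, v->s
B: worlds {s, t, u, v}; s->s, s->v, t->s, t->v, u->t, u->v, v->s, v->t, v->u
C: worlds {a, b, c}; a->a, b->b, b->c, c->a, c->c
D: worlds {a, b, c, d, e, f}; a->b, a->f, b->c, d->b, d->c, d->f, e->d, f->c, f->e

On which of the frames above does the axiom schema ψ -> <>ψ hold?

C

This is the axiom for reflexivity; its first-order frame correspondent is forall x Rxx.
A: fails — world s does not see itself.
B: fails — world t does not see itself.
C: satisfies the condition.
D: fails — world a does not see itself.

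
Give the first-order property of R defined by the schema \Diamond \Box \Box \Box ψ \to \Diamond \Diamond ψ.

\forall x \forall y (xRy \to \exists w (y R^3 w \wedge x R^2 w))

This is a Sahlqvist (Geach-type) schema ◇^1□^3ψ → □^0◇^2ψ.
First-order correspondent: \forall x \forall y (xRy \to \exists w (y R^3 w \wedge x R^2 w)).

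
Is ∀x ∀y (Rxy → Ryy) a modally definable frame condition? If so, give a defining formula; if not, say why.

Yes, by □(□q → q)

Yes: it is shift-reflexivity, defined by the T□ schema □(□q → q).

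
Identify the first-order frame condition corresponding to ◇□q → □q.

This is frame-equivalent to ◇q → □◇q (substitute ¬q for q and contrapose).
Suppose ◇q→□◇q is valid. Take Rxy, Rxz and set V(q)={y}. Then ◇q at x, so □◇q at x, so ◇q at z, so some w with Rzw has q; w=y, i.e. Rzy. By symmetry of the argument, Ryz.

the Euclidean property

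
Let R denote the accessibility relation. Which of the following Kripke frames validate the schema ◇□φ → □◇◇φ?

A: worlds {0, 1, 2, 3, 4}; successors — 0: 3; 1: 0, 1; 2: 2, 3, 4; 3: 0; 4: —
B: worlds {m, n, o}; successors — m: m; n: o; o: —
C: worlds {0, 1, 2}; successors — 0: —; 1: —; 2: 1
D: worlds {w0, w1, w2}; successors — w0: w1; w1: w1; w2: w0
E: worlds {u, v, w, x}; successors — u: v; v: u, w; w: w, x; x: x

The schema corresponds to a generalized confluence (Geach) condition: ∀x ∀y ∀z ((xRy ∧ xRz) → ∃w (yRw ∧ zR²w)).
A: fails — 0R3, 0R3 but no w with 3Rw and 3R²w.
B: fails — nRo, nRo but no w with oRw and oR²w.
C: fails — 2R1, 2R1 but no w with 1Rw and 1R²w.
D: ✓.
E: fails — vRu, vRu but no t with uRt and uR²t.

D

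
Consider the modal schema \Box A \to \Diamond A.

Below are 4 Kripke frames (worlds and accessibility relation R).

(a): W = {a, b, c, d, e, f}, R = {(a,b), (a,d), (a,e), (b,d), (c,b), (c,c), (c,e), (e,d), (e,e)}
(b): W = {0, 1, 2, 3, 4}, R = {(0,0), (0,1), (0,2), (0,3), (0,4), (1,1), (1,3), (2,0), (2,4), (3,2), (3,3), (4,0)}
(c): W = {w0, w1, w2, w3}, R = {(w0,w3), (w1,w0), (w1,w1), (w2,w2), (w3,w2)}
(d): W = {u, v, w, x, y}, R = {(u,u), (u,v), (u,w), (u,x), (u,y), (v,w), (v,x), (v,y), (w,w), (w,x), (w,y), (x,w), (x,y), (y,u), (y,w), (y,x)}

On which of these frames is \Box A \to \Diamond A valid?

Frame correspondent (Sahlqvist): \forall x \exists y Rxy — i.e. seriality.
(a): fails — world d has no successor.
(b): ✓.
(c): ✓.
(d): ✓.

(b), (c), (d)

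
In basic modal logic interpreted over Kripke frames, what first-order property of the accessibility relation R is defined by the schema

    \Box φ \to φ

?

reflexivity

Suppose □φ→φ is valid. At any x set V(φ)={w : Rxw}. Then □φ holds at x, so φ holds at x, i.e. Rxx.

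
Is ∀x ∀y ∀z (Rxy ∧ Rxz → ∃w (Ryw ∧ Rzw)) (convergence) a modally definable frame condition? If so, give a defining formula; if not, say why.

Definable; ◇□r → □◇r defines it

This is a Sahlqvist condition; the .2 axiom ◇□r → □◇r defines it.
Suppose ◇□r→□◇r is valid. Take Rxy, Rxz and set V(r)={w : Ryw}. Then □r at y so ◇□r at x, so □◇r at x, so ◇r at z, giving w with Rzw and Ryw.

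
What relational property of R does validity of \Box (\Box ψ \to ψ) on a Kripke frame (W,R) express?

shift-reflexivity

Suppose □(□ψ→ψ) is valid. Take Rxy and set V(ψ)={w : Ryw}. Then at y, □ψ holds; since □(□ψ→ψ) at x, □ψ→ψ at y, so ψ at y, i.e. Ryy.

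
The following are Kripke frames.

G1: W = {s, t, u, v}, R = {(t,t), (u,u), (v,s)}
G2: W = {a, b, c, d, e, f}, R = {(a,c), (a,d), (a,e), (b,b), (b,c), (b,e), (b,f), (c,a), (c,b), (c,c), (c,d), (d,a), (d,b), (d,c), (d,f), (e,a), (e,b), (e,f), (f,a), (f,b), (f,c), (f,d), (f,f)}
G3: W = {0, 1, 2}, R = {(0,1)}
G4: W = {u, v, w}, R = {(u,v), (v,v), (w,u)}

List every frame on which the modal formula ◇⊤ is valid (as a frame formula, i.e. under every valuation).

G2, G4

The schema corresponds to seriality: ∀x ∃y Rxy.
G1: fails — world s has no successor.
G2: holds.
G3: fails — world 1 has no successor.
G4: holds.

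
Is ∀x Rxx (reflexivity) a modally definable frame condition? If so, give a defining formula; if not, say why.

Yes: it is reflexivity, defined by the T schema □q → q.
Suppose □q→q is valid. At any x set V(q)={w : Rxw}. Then □q holds at x, so q holds at x, i.e. Rxx.

Yes — defined by □q → q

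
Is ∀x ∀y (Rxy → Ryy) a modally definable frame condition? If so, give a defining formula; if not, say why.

This is a Sahlqvist condition; the T□ axiom □(□q → q) defines it.
Suppose □(□q→q) is valid. Take Rxy and set V(q)={w : Ryw}. Then at y, □q holds; since □(□q→q) at x, □q→q at y, so q at y, i.e. Ryy.

Yes, by □(□q → q)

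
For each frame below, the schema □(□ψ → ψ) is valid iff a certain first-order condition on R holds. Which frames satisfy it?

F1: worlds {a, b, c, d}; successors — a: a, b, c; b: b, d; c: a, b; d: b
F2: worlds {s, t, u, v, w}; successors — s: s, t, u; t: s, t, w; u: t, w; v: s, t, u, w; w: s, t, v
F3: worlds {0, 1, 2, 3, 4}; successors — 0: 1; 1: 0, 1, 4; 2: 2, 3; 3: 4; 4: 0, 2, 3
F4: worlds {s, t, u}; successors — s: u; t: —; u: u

F4

The schema corresponds to shift-reflexivity: ∀x ∀y (Rxy → Ryy).
F1: fails — Rac but not Rcc.
F2: fails — Ruw but not Rww.
F3: fails — R10 but not R00.
F4: satisfies the condition.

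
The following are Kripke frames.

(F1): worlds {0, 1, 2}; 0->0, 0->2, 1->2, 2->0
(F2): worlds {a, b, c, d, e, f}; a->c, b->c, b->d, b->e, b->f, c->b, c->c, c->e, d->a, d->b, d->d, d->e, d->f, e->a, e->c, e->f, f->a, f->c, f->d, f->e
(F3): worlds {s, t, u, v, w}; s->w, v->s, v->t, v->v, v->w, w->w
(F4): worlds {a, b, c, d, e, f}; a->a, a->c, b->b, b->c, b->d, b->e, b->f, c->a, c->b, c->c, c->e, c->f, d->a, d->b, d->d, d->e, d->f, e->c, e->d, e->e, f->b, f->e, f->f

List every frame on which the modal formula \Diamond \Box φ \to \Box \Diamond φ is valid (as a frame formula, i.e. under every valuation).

The schema corresponds to convergence: \forall x \forall y \forall z (Rxy \wedge Rxz \to \exists w (Ryw \wedge Rzw)).
(F1): satisfies the condition.
(F2): fails — Rda and Rdd but a and d have no common successor.
(F3): fails — Rvv and Rvt but v and t have no common successor.
(F4): fails — Rcf and Rca but f and a have no common successor.

(F1)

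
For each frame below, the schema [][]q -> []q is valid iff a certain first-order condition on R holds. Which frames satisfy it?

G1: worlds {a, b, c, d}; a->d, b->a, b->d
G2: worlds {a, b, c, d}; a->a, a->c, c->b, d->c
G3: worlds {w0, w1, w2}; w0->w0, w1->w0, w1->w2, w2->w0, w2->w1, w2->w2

The schema corresponds to density: forall x forall y (Rxy -> exists z (Rxz & Rzy)).
G1: fails — Rad but no z with Raz and Rzd.
G2: fails — Rcb but no z with Rcz and Rzb.
G3: satisfies the condition.
Valid on: G3.

G3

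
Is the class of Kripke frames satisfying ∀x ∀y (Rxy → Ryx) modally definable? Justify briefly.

Yes, by p → □◇p

Yes: it is symmetry, defined by the B schema p → □◇p.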